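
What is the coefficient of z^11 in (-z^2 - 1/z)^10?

120

General term: C(10,j)·(-z^2)^j·(-1/z)^(10-j), with z-exponent 2j − 1(10−j) = 3j − 10.
Set 3j − 10 = 11: j = 7.
C(10,7) = 120; (-1)^7 = -1; (-1)^3 = -1.
Coefficient = 120 · (-1) · (-1) = 120.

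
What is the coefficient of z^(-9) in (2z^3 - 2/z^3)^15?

-164003840

General term: C(15,j)·(2z^3)^j·(-2/z^3)^(15-j), with z-exponent 3j − 3(15−j) = 6j − 45.
Set 6j − 45 = -9: j = 6.
C(15,6) = 5005; 2^6 = 64; (-2)^9 = -512.
Coefficient = 5005 · 64 · (-512) = -164003840.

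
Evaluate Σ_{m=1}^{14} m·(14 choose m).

114688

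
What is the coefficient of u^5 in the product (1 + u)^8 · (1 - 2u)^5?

Coefficient of u^5 = Σ_{j} C(8,j)·1^j·C(5,5-j)·(-2)^(5-j) for j from 0 to 5.
= (-32) + 640 + (-2240) + 2240 + (-700) + 56 = -36.

-36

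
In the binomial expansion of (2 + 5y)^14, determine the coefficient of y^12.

The general term is C(14,j)·(2)^j·(5y)^(14-j); the y^12 term has j = 2.
C(14,2) = 91.
Coefficient = C(14,2) · 2^2 · 5^12 = 91 · 4 · 244140625 = 88867187500.

88867187500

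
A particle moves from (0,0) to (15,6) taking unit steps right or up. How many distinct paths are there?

54264

Each path is a sequence of 21 steps with 15 rights: C(21,15) = 54264.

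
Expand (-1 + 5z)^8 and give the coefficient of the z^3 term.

The general term is C(8,j)·(-1)^j·(5z)^(8-j); the z^3 term has j = 5.
C(8,5) = 56.
Coefficient = C(8,5) · (-1)^5 · 5^3 = 56 · (-1) · 125 = -7000.

-7000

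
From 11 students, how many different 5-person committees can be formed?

462

This is C(11,5) = 462.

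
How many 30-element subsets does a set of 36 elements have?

1947792

C(36,30) = C(36,6) by symmetry.
C(36,6) = (36·35·34·33·32·31) / 6! = 1402410240 / 720 = 1947792.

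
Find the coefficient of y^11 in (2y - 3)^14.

-20127744

The general term is C(14,j)·(2y)^j·(-3)^(14-j); the y^11 term has j = 11.
C(14,11) = 364.
Coefficient = C(14,11) · 2^11 · (-3)^3 = 364 · 2048 · (-27) = -20127744.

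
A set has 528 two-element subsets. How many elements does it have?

33

n(n−1)/2 = 528 ⇒ n(n−1) = 1056. Since 33·32 = 1056, n = 33.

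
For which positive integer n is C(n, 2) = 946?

44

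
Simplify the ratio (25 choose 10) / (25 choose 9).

8/5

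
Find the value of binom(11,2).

55

C(11,2) = (11·10) / 2! = 110 / 2 = 55.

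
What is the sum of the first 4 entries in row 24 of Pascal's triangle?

1 + 24 + 276 + 2024 = 2325.

2325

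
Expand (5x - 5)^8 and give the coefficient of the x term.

The general term is C(8,j)·(5x)^j·(-5)^(8-j); the x^1 term has j = 1.
C(8,1) = 8.
Coefficient = C(8,1) · 5^1 · (-5)^7 = 8 · 5 · (-78125) = -3125000.

-3125000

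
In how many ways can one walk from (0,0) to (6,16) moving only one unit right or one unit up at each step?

74613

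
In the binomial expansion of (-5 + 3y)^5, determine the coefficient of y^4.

The general term is C(5,j)·(-5)^j·(3y)^(5-j); the y^4 term has j = 1.
C(5,1) = 5.
Coefficient = C(5,1) · (-5)^1 · 3^4 = 5 · (-5) · 81 = -2025.

-2025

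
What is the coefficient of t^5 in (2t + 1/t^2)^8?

General term: C(8,j)·(2t)^j·(1/t^2)^(8-j), with t-exponent 1j − 2(8−j) = 3j − 16.
Set 3j − 16 = 5: j = 7.
C(8,7) = 8; 2^7 = 128; 1^1 = 1.
Coefficient = 8 · 128 · 1 = 1024.

1024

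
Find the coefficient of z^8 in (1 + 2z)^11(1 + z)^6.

1122220

Coefficient of z^8 = Σ_{j} C(11,j)·2^j·C(6,8-j)·1^(8-j) for j from 2 to 8.
= 220 + 7920 + 79200 + 295680 + 443520 + 253440 + 42240 = 1122220.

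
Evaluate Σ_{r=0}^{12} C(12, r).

4096

The entries of row 12 sum to 2^12 = 4096.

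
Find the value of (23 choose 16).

C(23,16) = C(23,7) by symmetry.
C(23,7) = (23·22·21·20·19·18·17) / 7! = 1235591280 / 5040 = 245157.

245157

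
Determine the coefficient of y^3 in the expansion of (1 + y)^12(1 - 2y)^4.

-52

Coefficient of y^3 = Σ_{j} C(12,j)·1^j·C(4,3-j)·(-2)^(3-j) for j from 0 to 3.
= (-32) + 288 + (-528) + 220 = -52.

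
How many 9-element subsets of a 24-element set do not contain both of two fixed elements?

1136960

All 9-subsets: C(24,9) = 1307504. Those containing both fixed elements: C(22,7) = 170544.
1307504 − 170544 = 1136960.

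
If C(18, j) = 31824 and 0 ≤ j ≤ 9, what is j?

C(18,j) increases on 0 ≤ j ≤ 9. C(18,6) = 18564 and C(18,7) = 31824, so j = 7.

7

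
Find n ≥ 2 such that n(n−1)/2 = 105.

15

n(n−1)/2 = 105 ⇒ n(n−1) = 210. Since 15·14 = 210, n = 15.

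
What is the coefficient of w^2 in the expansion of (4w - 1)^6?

240

The general term is C(6,j)·(4w)^j·(-1)^(6-j); the w^2 term has j = 2.
C(6,2) = 15.
Coefficient = C(6,2) · 4^2 = 15 · 16 = 240.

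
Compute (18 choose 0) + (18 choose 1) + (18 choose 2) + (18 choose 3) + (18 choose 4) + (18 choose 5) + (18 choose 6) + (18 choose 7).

63004

1 + 18 + 153 + 816 + 3060 + 8568 + 18564 + 31824 = 63004.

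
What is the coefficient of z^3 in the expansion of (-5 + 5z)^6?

-312500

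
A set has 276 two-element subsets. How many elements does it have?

n(n−1)/2 = 276 ⇒ n(n−1) = 552. Since 24·23 = 552, n = 24.

24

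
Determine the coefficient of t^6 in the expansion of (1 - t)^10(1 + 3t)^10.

-4920

Coefficient of t^6 = Σ_{j} C(10,j)·(-1)^j·C(10,6-j)·3^(6-j) for j from 0 to 6.
= 153090 + (-612360) + 765450 + (-388800) + 85050 + (-7560) + 210 = -4920.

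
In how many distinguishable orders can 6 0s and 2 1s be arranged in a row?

28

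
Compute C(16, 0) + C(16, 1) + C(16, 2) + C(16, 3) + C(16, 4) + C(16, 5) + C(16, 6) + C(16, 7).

1 + 16 + 120 + 560 + 1820 + 4368 + 8008 + 11440 = 26333.

26333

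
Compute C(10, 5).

C(10,5) = (10·9·8·7·6) / 5! = 30240 / 120 = 252.

252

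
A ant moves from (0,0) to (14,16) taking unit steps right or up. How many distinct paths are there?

145422675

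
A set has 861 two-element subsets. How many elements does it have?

n(n−1)/2 = 861 ⇒ n(n−1) = 1722. Since 42·41 = 1722, n = 42.

42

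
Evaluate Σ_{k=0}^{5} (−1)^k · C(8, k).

The partial alternating sum Σ_{k=0}^{5} (−1)^k C(8,k) = (−1)^5 C(7,5) = -21.

-21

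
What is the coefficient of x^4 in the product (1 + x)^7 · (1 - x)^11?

-20

Coefficient of x^4 = Σ_{j} C(7,j)·1^j·C(11,4-j)·(-1)^(4-j) for j from 0 to 4.
= 330 + (-1155) + 1155 + (-385) + 35 = -20.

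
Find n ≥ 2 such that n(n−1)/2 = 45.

n(n−1)/2 = 45 ⇒ n(n−1) = 90. Since 10·9 = 90, n = 10.

10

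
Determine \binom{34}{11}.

286097760

C(34,11) = (34·33·32·31·30·29·28·27·26·25·24) / 11! = 11420107066368000 / 39916800 = 286097760.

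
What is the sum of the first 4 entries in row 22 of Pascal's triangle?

1 + 22 + 231 + 1540 = 1794.

1794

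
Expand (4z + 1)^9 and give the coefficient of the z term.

36

The general term is C(9,j)·(4z)^j·(1)^(9-j); the z^1 term has j = 1.
C(9,1) = 9.
Coefficient = C(9,1) · 4^1 = 9 · 4 = 36.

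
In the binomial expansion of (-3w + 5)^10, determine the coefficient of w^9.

-984150

The general term is C(10,j)·(-3w)^j·(5)^(10-j); the w^9 term has j = 9.
C(10,9) = 10.
Coefficient = C(10,9) · (-3)^9 · 5^1 = 10 · (-19683) · 5 = -984150.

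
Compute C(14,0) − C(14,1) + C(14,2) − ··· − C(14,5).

-1287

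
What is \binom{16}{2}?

120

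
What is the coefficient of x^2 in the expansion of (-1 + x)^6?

15

The general term is C(6,j)·(-1)^j·(x)^(6-j); the x^2 term has j = 4.
C(6,4) = 15.
Coefficient = C(6,4) = 15.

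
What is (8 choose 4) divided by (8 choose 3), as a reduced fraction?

C(n,k+1)/C(n,k) = (n−k)/(k+1) = (8−3)/(3+1) = 5/4.

5/4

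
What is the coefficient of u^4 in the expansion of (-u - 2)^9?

-4032

The general term is C(9,j)·(-u)^j·(-2)^(9-j); the u^4 term has j = 4.
C(9,4) = 126.
Coefficient = C(9,4) · (-2)^5 = 126 · (-32) = -4032.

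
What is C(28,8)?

C(28,8) = (28·27·26·25·24·23·22·21) / 8! = 125318793600 / 40320 = 3108105.

3108105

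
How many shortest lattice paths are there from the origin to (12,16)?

30421755

Each path is a sequence of 28 steps with 12 rights: C(28,12) = 30421755.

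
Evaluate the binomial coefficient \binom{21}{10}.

C(21,10) = (21·20·19·18·17·16·15·14·13·12) / 10! = 1279935820800 / 3628800 = 352716.

352716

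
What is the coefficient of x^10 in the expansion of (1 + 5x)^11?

The general term is C(11,j)·(1)^j·(5x)^(11-j); the x^10 term has j = 1.
C(11,1) = 11.
Coefficient = C(11,1) · 5^10 = 11 · 9765625 = 107421875.

107421875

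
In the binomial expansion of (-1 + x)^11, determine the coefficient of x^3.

The general term is C(11,j)·(-1)^j·(x)^(11-j); the x^3 term has j = 8.
C(11,8) = 165.
Coefficient = C(11,8) = 165.

165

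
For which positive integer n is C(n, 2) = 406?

29

n(n−1)/2 = 406 ⇒ n(n−1) = 812. Since 29·28 = 812, n = 29.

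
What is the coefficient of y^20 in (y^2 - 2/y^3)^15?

420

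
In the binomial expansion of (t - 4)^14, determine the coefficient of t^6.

196804608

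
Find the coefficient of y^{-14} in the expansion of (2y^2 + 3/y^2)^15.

3868890480

General term: C(15,j)·(2y^2)^j·(3/y^2)^(15-j), with y-exponent 2j − 2(15−j) = 4j − 30.
Set 4j − 30 = -14: j = 4.
C(15,4) = 1365; 2^4 = 16; 3^11 = 177147.
Coefficient = 1365 · 16 · 177147 = 3868890480.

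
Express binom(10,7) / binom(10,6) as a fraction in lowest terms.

C(n,k+1)/C(n,k) = (n−k)/(k+1) = (10−6)/(6+1) = 4/7.

4/7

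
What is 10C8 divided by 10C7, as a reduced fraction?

3/8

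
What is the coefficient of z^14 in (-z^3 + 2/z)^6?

General term: C(6,j)·(-z^3)^j·(2/z)^(6-j), with z-exponent 3j − 1(6−j) = 4j − 6.
Set 4j − 6 = 14: j = 5.
C(6,5) = 6; (-1)^5 = -1; 2^1 = 2.
Coefficient = 6 · (-1) · 2 = -12.

-12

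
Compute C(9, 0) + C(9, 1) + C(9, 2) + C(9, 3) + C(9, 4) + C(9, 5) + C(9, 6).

1 + 9 + 36 + 84 + 126 + 126 + 84 = 466.

466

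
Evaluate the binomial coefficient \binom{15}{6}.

C(15,6) = (15·14·13·12·11·10) / 6! = 3603600 / 720 = 5005.

5005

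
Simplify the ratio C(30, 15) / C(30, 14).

C(n,k+1)/C(n,k) = (n−k)/(k+1) = (30−14)/(14+1) = 16/15.

16/15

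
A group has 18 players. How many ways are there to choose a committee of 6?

18564

This is C(18,6) = 18564.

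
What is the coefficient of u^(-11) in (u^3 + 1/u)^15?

General term: C(15,j)·(u^3)^j·(1/u)^(15-j), with u-exponent 3j − 1(15−j) = 4j − 15.
Set 4j − 15 = -11: j = 1.
C(15,1) = 15; 1^1 = 1; 1^14 = 1.
Coefficient = 15 · 1 · 1 = 15.

15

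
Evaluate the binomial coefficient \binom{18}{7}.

31824

C(18,7) = (18·17·16·15·14·13·12) / 7! = 160392960 / 5040 = 31824.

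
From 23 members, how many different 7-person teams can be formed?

245157

This is C(23,7) = 245157.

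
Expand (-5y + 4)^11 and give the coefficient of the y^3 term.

-1351680000

The general term is C(11,j)·(-5y)^j·(4)^(11-j); the y^3 term has j = 3.
C(11,3) = 165.
Coefficient = C(11,3) · (-5)^3 · 4^8 = 165 · (-125) · 65536 = -1351680000.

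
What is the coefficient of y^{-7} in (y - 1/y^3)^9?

General term: C(9,j)·(y)^j·(-1/y^3)^(9-j), with y-exponent 1j − 3(9−j) = 4j − 27.
Set 4j − 27 = -7: j = 5.
C(9,5) = 126; 1^5 = 1; (-1)^4 = 1.
Coefficient = 126 · 1 · 1 = 126.

126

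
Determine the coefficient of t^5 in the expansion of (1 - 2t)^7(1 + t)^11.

-210

Coefficient of t^5 = Σ_{j} C(7,j)·(-2)^j·C(11,5-j)·1^(5-j) for j from 0 to 5.
= 462 + (-4620) + 13860 + (-15400) + 6160 + (-672) = -210.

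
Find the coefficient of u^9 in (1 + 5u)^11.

107421875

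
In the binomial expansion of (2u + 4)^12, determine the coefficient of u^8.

32440320

The general term is C(12,j)·(2u)^j·(4)^(12-j); the u^8 term has j = 8.
C(12,8) = 495.
Coefficient = C(12,8) · 2^8 · 4^4 = 495 · 256 · 256 = 32440320.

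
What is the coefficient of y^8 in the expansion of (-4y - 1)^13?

The general term is C(13,j)·(-4y)^j·(-1)^(13-j); the y^8 term has j = 8.
C(13,8) = 1287.
Coefficient = C(13,8) · (-4)^8 · (-1)^5 = 1287 · 65536 · (-1) = -84344832.

-84344832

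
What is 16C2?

120

C(16,2) = (16·15) / 2! = 240 / 2 = 120.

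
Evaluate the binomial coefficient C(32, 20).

C(32,20) = C(32,12) by symmetry.
C(32,12) = (32·31·30·29·28·27·26·25·24·23·22·21) / 12! = 108155131628544000 / 479001600 = 225792840.

225792840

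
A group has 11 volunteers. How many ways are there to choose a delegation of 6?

This is C(11,6) = 462.

462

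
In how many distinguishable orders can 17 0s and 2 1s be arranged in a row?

171

Choose positions for the 0s: C(19,17) = 171.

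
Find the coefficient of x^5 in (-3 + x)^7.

The general term is C(7,j)·(-3)^j·(x)^(7-j); the x^5 term has j = 2.
C(7,2) = 21.
Coefficient = C(7,2) · (-3)^2 = 21 · 9 = 189.

189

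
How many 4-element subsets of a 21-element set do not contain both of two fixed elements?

5814

All 4-subsets: C(21,4) = 5985. Those containing both fixed elements: C(19,2) = 171.
5985 − 171 = 5814.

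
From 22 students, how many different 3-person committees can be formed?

This is C(22,3) = 1540.

1540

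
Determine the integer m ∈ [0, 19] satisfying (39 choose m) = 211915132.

C(39,m) increases on 0 ≤ m ≤ 19. C(39,8) = 61523748 and C(39,9) = 211915132, so m = 9.

9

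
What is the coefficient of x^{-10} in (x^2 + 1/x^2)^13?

715

General term: C(13,j)·(x^2)^j·(1/x^2)^(13-j), with x-exponent 2j − 2(13−j) = 4j − 26.
Set 4j − 26 = -10: j = 4.
C(13,4) = 715; 1^4 = 1; 1^9 = 1.
Coefficient = 715 · 1 · 1 = 715.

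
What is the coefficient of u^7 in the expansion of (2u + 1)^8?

1024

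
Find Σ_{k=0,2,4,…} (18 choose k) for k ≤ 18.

131072

Even-k terms of row 18 sum to 2^17 = 131072.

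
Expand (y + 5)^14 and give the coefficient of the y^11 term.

45500

The general term is C(14,j)·(y)^j·(5)^(14-j); the y^11 term has j = 11.
C(14,11) = 364.
Coefficient = C(14,11) · 5^3 = 364 · 125 = 45500.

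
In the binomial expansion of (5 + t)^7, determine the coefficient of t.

The general term is C(7,j)·(5)^j·(t)^(7-j); the t^1 term has j = 6.
C(7,6) = 7.
Coefficient = C(7,6) · 5^6 = 7 · 15625 = 109375.

109375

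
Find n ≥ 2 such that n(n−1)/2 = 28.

n(n−1)/2 = 28 ⇒ n(n−1) = 56. Since 8·7 = 56, n = 8.

8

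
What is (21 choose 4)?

5985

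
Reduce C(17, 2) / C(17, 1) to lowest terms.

8

C(n,k+1)/C(n,k) = (n−k)/(k+1) = (17−1)/(1+1) = 16/2 = 8.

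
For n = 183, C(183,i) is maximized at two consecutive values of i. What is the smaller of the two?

For odd n = 183, C(183,i) peaks at i = (n−1)/2 and (n+1)/2; the smaller is 91.

91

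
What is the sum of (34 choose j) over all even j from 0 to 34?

Half of (1+1)^34 + (1−1)^34 gives the even-index sum: 2^33 = 8589934592.

8589934592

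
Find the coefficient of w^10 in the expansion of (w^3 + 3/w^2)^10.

General term: C(10,j)·(w^3)^j·(3/w^2)^(10-j), with w-exponent 3j − 2(10−j) = 5j − 20.
Set 5j − 20 = 10: j = 6.
C(10,6) = 210; 1^6 = 1; 3^4 = 81.
Coefficient = 210 · 1 · 81 = 17010.

17010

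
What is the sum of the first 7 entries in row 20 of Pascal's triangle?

60460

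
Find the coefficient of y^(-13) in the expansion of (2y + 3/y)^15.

143489070

General term: C(15,j)·(2y)^j·(3/y)^(15-j), with y-exponent 1j − 1(15−j) = 2j − 15.
Set 2j − 15 = -13: j = 1.
C(15,1) = 15; 2^1 = 2; 3^14 = 4782969.
Coefficient = 15 · 2 · 4782969 = 143489070.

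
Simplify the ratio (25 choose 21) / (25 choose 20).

C(n,k+1)/C(n,k) = (n−k)/(k+1) = (25−20)/(20+1) = 5/21.

5/21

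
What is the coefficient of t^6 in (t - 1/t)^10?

45

General term: C(10,j)·(t)^j·(-1/t)^(10-j), with t-exponent 1j − 1(10−j) = 2j − 10.
Set 2j − 10 = 6: j = 8.
C(10,8) = 45; 1^8 = 1; (-1)^2 = 1.
Coefficient = 45 · 1 · 1 = 45.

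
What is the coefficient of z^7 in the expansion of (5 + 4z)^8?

The general term is C(8,j)·(5)^j·(4z)^(8-j); the z^7 term has j = 1.
C(8,1) = 8.
Coefficient = C(8,1) · 5^1 · 4^7 = 8 · 5 · 16384 = 655360.

655360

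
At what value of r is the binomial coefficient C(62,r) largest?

C(62,r) is maximized at r = 62/2 = 31.

31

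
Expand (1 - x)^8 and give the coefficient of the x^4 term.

The general term is C(8,j)·(1)^j·(-x)^(8-j); the x^4 term has j = 4.
C(8,4) = 70.
Coefficient = C(8,4) = 70.

70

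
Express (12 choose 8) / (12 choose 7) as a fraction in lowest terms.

C(n,k+1)/C(n,k) = (n−k)/(k+1) = (12−7)/(7+1) = 5/8.

5/8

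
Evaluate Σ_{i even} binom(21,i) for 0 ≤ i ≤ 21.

1048576

Even-i terms of row 21 sum to 2^20 = 1048576.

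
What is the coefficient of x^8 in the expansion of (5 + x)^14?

46921875

The general term is C(14,j)·(5)^j·(x)^(14-j); the x^8 term has j = 6.
C(14,6) = 3003.
Coefficient = C(14,6) · 5^6 = 3003 · 15625 = 46921875.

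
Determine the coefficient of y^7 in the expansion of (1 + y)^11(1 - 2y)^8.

Coefficient of y^7 = Σ_{j} C(11,j)·1^j·C(8,7-j)·(-2)^(7-j) for j from 0 to 7.
= (-1024) + 19712 + (-98560) + 184800 + (-147840) + 51744 + (-7392) + 330 = 1770.

1770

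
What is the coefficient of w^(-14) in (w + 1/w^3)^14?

3432

General term: C(14,j)·(w)^j·(1/w^3)^(14-j), with w-exponent 1j − 3(14−j) = 4j − 42.
Set 4j − 42 = -14: j = 7.
C(14,7) = 3432; 1^7 = 1; 1^7 = 1.
Coefficient = 3432 · 1 · 1 = 3432.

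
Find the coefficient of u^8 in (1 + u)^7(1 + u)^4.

(1 + u)^7(1 + u)^4 = (1 + u)^11, so the coefficient of u^8 is C(11,8)·1^8 = 165·1 = 165.

165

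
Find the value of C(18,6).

18564

C(18,6) = (18·17·16·15·14·13) / 6! = 13366080 / 720 = 18564.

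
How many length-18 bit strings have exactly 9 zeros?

Choose the 9 positions: C(18,9) = 48620.

48620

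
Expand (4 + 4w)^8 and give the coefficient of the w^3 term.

3670016

The general term is C(8,j)·(4)^j·(4w)^(8-j); the w^3 term has j = 5.
C(8,5) = 56.
Coefficient = C(8,5) · 4^5 · 4^3 = 56 · 1024 · 64 = 3670016.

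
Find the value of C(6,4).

C(6,4) = C(6,2) by symmetry.
C(6,2) = (6·5) / 2! = 30 / 2 = 15.

15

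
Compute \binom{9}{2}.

36

C(9,2) = (9·8) / 2! = 72 / 2 = 36.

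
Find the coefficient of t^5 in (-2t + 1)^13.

-41184

The general term is C(13,j)·(-2t)^j·(1)^(13-j); the t^5 term has j = 5.
C(13,5) = 1287.
Coefficient = C(13,5) · (-2)^5 = 1287 · (-32) = -41184.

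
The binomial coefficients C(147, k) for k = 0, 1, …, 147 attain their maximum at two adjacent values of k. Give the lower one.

73

For odd n = 147, C(147,k) peaks at k = (n−1)/2 and (n+1)/2; the lower is 73.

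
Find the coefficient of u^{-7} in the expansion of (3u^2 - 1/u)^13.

General term: C(13,j)·(3u^2)^j·(-1/u)^(13-j), with u-exponent 2j − 1(13−j) = 3j − 13.
Set 3j − 13 = -7: j = 2.
C(13,2) = 78; 3^2 = 9; (-1)^11 = -1.
Coefficient = 78 · 9 · (-1) = -702.

-702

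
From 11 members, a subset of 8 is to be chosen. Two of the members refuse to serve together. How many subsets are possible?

81

All 8-subsets: C(11,8) = 165. Those containing both fixed elements: C(9,6) = 84.
165 − 84 = 81.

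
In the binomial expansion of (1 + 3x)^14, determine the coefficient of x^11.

64481508

The general term is C(14,j)·(1)^j·(3x)^(14-j); the x^11 term has j = 3.
C(14,3) = 364.
Coefficient = C(14,3) · 3^11 = 364 · 177147 = 64481508.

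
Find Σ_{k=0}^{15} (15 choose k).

32768

The entries of row 15 sum to 2^15 = 32768.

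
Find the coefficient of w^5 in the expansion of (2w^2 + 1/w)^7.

General term: C(7,j)·(2w^2)^j·(1/w)^(7-j), with w-exponent 2j − 1(7−j) = 3j − 7.
Set 3j − 7 = 5: j = 4.
C(7,4) = 35; 2^4 = 16; 1^3 = 1.
Coefficient = 35 · 16 · 1 = 560.

560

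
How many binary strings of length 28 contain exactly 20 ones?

3108105

Choose the 20 positions: C(28,20) = 3108105.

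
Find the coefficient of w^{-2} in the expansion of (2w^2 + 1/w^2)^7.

General term: C(7,j)·(2w^2)^j·(1/w^2)^(7-j), with w-exponent 2j − 2(7−j) = 4j − 14.
Set 4j − 14 = -2: j = 3.
C(7,3) = 35; 2^3 = 8; 1^4 = 1.
Coefficient = 35 · 8 · 1 = 280.

280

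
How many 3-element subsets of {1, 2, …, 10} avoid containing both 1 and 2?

All 3-subsets: C(10,3) = 120. Those containing both fixed elements: C(8,1) = 8.
120 − 8 = 112.

112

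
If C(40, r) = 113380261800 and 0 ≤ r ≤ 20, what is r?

18

C(40,r) increases on 0 ≤ r ≤ 20. C(40,17) = 88732378800 and C(40,18) = 113380261800, so r = 18.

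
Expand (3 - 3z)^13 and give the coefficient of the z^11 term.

-124357194

The general term is C(13,j)·(3)^j·(-3z)^(13-j); the z^11 term has j = 2.
C(13,2) = 78.
Coefficient = C(13,2) · 3^2 · (-3)^11 = 78 · 9 · (-177147) = -124357194.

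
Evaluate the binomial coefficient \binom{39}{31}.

61523748

C(39,31) = C(39,8) by symmetry.
C(39,8) = (39·38·37·36·35·34·33·32) / 8! = 2480637519360 / 40320 = 61523748.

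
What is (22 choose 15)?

170544

C(22,15) = C(22,7) by symmetry.
C(22,7) = (22·21·20·19·18·17·16) / 7! = 859541760 / 5040 = 170544.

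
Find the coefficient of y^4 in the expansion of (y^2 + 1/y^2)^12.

General term: C(12,j)·(y^2)^j·(1/y^2)^(12-j), with y-exponent 2j − 2(12−j) = 4j − 24.
Set 4j − 24 = 4: j = 7.
C(12,7) = 792; 1^7 = 1; 1^5 = 1.
Coefficient = 792 · 1 · 1 = 792.

792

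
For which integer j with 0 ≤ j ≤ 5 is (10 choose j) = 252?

C(10,j) increases on 0 ≤ j ≤ 5. C(10,4) = 210 and C(10,5) = 252, so j = 5.

5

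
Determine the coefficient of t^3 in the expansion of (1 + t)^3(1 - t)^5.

Coefficient of t^3 = Σ_{j} C(3,j)·1^j·C(5,3-j)·(-1)^(3-j) for j from 0 to 3.
= (-10) + 30 + (-15) + 1 = 6.

6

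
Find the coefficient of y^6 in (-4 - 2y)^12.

The general term is C(12,j)·(-4)^j·(-2y)^(12-j); the y^6 term has j = 6.
C(12,6) = 924.
Coefficient = C(12,6) · (-4)^6 · (-2)^6 = 924 · 4096 · 64 = 242221056.

242221056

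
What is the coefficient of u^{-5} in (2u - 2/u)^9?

General term: C(9,j)·(2u)^j·(-2/u)^(9-j), with u-exponent 1j − 1(9−j) = 2j − 9.
Set 2j − 9 = -5: j = 2.
C(9,2) = 36; 2^2 = 4; (-2)^7 = -128.
Coefficient = 36 · 4 · (-128) = -18432.

-18432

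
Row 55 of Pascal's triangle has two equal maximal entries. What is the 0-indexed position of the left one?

27

For odd n = 55, C(55,k) peaks at k = (n−1)/2 and (n+1)/2; the lower is 27.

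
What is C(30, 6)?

593775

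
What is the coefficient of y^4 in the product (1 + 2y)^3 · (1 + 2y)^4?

Coefficient of y^4 = Σ_{j} C(3,j)·2^j·C(4,4-j)·2^(4-j) for j from 0 to 3.
= 16 + 192 + 288 + 64 = 560.

560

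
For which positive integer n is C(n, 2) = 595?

35

n(n−1)/2 = 595 ⇒ n(n−1) = 1190. Since 35·34 = 1190, n = 35.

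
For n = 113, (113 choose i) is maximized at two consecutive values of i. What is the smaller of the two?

56

For odd n = 113, C(113,i) peaks at i = (n−1)/2 and (n+1)/2; the smaller is 56.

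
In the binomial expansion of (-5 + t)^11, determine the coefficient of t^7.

The general term is C(11,j)·(-5)^j·(t)^(11-j); the t^7 term has j = 4.
C(11,4) = 330.
Coefficient = C(11,4) · (-5)^4 = 330 · 625 = 206250.

206250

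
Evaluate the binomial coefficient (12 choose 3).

220

C(12,3) = (12·11·10) / 3! = 1320 / 6 = 220.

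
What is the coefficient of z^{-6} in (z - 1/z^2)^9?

-126

General term: C(9,j)·(z)^j·(-1/z^2)^(9-j), with z-exponent 1j − 2(9−j) = 3j − 18.
Set 3j − 18 = -6: j = 4.
C(9,4) = 126; 1^4 = 1; (-1)^5 = -1.
Coefficient = 126 · 1 · (-1) = -126.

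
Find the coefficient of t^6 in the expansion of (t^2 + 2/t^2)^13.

41184

General term: C(13,j)·(t^2)^j·(2/t^2)^(13-j), with t-exponent 2j − 2(13−j) = 4j − 26.
Set 4j − 26 = 6: j = 8.
C(13,8) = 1287; 1^8 = 1; 2^5 = 32.
Coefficient = 1287 · 1 · 32 = 41184.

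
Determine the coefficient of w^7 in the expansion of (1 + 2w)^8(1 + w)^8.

Coefficient of w^7 = Σ_{j} C(8,j)·2^j·C(8,7-j)·1^(7-j) for j from 0 to 7.
= 8 + 448 + 6272 + 31360 + 62720 + 50176 + 14336 + 1024 = 166344.

166344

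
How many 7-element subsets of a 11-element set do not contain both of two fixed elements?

All 7-subsets: C(11,7) = 330. Those containing both fixed elements: C(9,5) = 126.
330 − 126 = 204.

204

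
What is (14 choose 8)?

3003

C(14,8) = C(14,6) by symmetry.
C(14,6) = (14·13·12·11·10·9) / 6! = 2162160 / 720 = 3003.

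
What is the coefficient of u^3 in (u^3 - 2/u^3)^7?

-280

General term: C(7,j)·(u^3)^j·(-2/u^3)^(7-j), with u-exponent 3j − 3(7−j) = 6j − 21.
Set 6j − 21 = 3: j = 4.
C(7,4) = 35; 1^4 = 1; (-2)^3 = -8.
Coefficient = 35 · 1 · (-8) = -280.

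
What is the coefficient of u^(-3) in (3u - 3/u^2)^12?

General term: C(12,j)·(3u)^j·(-3/u^2)^(12-j), with u-exponent 1j − 2(12−j) = 3j − 24.
Set 3j − 24 = -3: j = 7.
C(12,7) = 792; 3^7 = 2187; (-3)^5 = -243.
Coefficient = 792 · 2187 · (-243) = -420901272.

-420901272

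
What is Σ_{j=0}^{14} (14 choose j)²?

40116600

Σ C(14,j)² is the coefficient of x^14 in (1+x)^14(1+x)^14 = (1+x)^28, i.e. C(28,14) = 40116600.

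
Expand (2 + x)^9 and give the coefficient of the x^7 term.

144

The general term is C(9,j)·(2)^j·(x)^(9-j); the x^7 term has j = 2.
C(9,2) = 36.
Coefficient = C(9,2) · 2^2 = 36 · 4 = 144.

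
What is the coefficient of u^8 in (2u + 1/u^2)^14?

372736

General term: C(14,j)·(2u)^j·(1/u^2)^(14-j), with u-exponent 1j − 2(14−j) = 3j − 28.
Set 3j − 28 = 8: j = 12.
C(14,12) = 91; 2^12 = 4096; 1^2 = 1.
Coefficient = 91 · 4096 · 1 = 372736.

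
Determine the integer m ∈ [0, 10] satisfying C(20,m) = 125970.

C(20,m) increases on 0 ≤ m ≤ 10. C(20,7) = 77520 and C(20,8) = 125970, so m = 8.

8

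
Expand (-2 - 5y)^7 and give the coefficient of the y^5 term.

-262500

The general term is C(7,j)·(-2)^j·(-5y)^(7-j); the y^5 term has j = 2.
C(7,2) = 21.
Coefficient = C(7,2) · (-2)^2 · (-5)^5 = 21 · 4 · (-3125) = -262500.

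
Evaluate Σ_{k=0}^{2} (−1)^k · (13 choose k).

The partial alternating sum Σ_{k=0}^{2} (−1)^k C(13,k) = (−1)^2 C(12,2) = 66.

66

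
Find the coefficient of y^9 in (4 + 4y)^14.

537407782912

The general term is C(14,j)·(4)^j·(4y)^(14-j); the y^9 term has j = 5.
C(14,5) = 2002.
Coefficient = C(14,5) · 4^5 · 4^9 = 2002 · 1024 · 262144 = 537407782912.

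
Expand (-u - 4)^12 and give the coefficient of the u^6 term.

The general term is C(12,j)·(-u)^j·(-4)^(12-j); the u^6 term has j = 6.
C(12,6) = 924.
Coefficient = C(12,6) · (-4)^6 = 924 · 4096 = 3784704.

3784704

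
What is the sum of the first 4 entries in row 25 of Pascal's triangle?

2626

1 + 25 + 300 + 2300 = 2626.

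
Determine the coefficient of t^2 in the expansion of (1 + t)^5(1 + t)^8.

Coefficient of t^2 = Σ_{j} C(5,j)·C(8,2-j) for j from 0 to 2.
= 28 + 40 + 10 = 78.

78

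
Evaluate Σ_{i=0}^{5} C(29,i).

1 + 29 + 406 + 3654 + 23751 + 118755 = 146596.

146596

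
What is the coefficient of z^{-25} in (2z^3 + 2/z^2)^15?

General term: C(15,j)·(2z^3)^j·(2/z^2)^(15-j), with z-exponent 3j − 2(15−j) = 5j − 30.
Set 5j − 30 = -25: j = 1.
C(15,1) = 15; 2^1 = 2; 2^14 = 16384.
Coefficient = 15 · 2 · 16384 = 491520.

491520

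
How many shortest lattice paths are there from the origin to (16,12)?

Each path is a sequence of 28 steps with 16 rights: C(28,16) = 30421755.

30421755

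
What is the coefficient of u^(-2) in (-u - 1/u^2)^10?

210

General term: C(10,j)·(-u)^j·(-1/u^2)^(10-j), with u-exponent 1j − 2(10−j) = 3j − 20.
Set 3j − 20 = -2: j = 6.
C(10,6) = 210; (-1)^6 = 1; (-1)^4 = 1.
Coefficient = 210 · 1 · 1 = 210.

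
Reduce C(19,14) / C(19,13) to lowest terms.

3/7

C(n,k+1)/C(n,k) = (n−k)/(k+1) = (19−13)/(13+1) = 6/14 = 3/7.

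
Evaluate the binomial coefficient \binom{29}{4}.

23751

C(29,4) = (29·28·27·26) / 4! = 570024 / 24 = 23751.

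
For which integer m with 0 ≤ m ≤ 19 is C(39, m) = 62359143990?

C(39,m) increases on 0 ≤ m ≤ 19. C(39,17) = 51021117810 and C(39,18) = 62359143990, so m = 18.

18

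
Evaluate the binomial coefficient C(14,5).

2002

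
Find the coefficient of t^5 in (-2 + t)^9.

2016

The general term is C(9,j)·(-2)^j·(t)^(9-j); the t^5 term has j = 4.
C(9,4) = 126.
Coefficient = C(9,4) · (-2)^4 = 126 · 16 = 2016.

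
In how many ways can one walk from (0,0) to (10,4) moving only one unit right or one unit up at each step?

1001

Each path is a sequence of 14 steps with 10 rights: C(14,10) = 1001.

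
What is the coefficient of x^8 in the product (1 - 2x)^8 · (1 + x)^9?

Coefficient of x^8 = Σ_{j} C(8,j)·(-2)^j·C(9,8-j)·1^(8-j) for j from 0 to 8.
= 9 + (-576) + 9408 + (-56448) + 141120 + (-150528) + 64512 + (-9216) + 256 = -1463.

-1463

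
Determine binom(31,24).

C(31,24) = C(31,7) by symmetry.
C(31,7) = (31·30·29·28·27·26·25) / 7! = 13253058000 / 5040 = 2629575.

2629575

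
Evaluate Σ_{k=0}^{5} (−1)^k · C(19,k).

-8568

The partial alternating sum Σ_{k=0}^{5} (−1)^k C(19,k) = (−1)^5 C(18,5) = -8568.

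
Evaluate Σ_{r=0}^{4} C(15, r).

1 + 15 + 105 + 455 + 1365 = 1941.

1941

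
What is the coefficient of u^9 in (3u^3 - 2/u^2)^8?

General term: C(8,j)·(3u^3)^j·(-2/u^2)^(8-j), with u-exponent 3j − 2(8−j) = 5j − 16.
Set 5j − 16 = 9: j = 5.
C(8,5) = 56; 3^5 = 243; (-2)^3 = -8.
Coefficient = 56 · 243 · (-8) = -108864.

-108864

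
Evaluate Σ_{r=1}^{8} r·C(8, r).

1024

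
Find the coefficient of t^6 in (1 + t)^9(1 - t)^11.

Coefficient of t^6 = Σ_{j} C(9,j)·1^j·C(11,6-j)·(-1)^(6-j) for j from 0 to 6.
= 462 + (-4158) + 11880 + (-13860) + 6930 + (-1386) + 84 = -48.

-48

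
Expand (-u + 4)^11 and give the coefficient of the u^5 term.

The general term is C(11,j)·(-u)^j·(4)^(11-j); the u^5 term has j = 5.
C(11,5) = 462.
Coefficient = C(11,5) · (-1)^5 · 4^6 = 462 · (-1) · 4096 = -1892352.

-1892352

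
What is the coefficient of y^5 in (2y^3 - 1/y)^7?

280

General term: C(7,j)·(2y^3)^j·(-1/y)^(7-j), with y-exponent 3j − 1(7−j) = 4j − 7.
Set 4j − 7 = 5: j = 3.
C(7,3) = 35; 2^3 = 8; (-1)^4 = 1.
Coefficient = 35 · 8 · 1 = 280.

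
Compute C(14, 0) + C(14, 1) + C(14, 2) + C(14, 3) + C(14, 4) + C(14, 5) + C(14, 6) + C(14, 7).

9908

1 + 14 + 91 + 364 + 1001 + 2002 + 3003 + 3432 = 9908.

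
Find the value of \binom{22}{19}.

C(22,19) = C(22,3) by symmetry.
C(22,3) = (22·21·20) / 3! = 9240 / 6 = 1540.

1540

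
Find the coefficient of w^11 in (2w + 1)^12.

24576

The general term is C(12,j)·(2w)^j·(1)^(12-j); the w^11 term has j = 11.
C(12,11) = 12.
Coefficient = C(12,11) · 2^11 = 12 · 2048 = 24576.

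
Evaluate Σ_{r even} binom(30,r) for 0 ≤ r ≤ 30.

536870912

Half of (1+1)^30 + (1−1)^30 gives the even-index sum: 2^29 = 536870912.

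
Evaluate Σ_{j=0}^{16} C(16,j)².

601080390

By Vandermonde's identity, Σ C(16,j)² = C(32,16) = 601080390.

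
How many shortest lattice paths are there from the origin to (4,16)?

4845

Each path is a sequence of 20 steps with 4 rights: C(20,4) = 4845.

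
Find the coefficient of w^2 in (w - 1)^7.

The general term is C(7,j)·(w)^j·(-1)^(7-j); the w^2 term has j = 2.
C(7,2) = 21.
Coefficient = C(7,2) · (-1)^5 = 21 · (-1) = -21.

-21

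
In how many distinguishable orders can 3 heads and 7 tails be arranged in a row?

120

Choose positions for the heads: C(10,3) = 120.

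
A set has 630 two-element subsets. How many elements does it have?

n(n−1)/2 = 630 ⇒ n(n−1) = 1260. Since 36·35 = 1260, n = 36.

36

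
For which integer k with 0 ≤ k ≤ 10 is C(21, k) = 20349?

5

C(21,k) increases on 0 ≤ k ≤ 10. C(21,4) = 5985 and C(21,5) = 20349, so k = 5.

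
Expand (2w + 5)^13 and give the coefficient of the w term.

6347656250

The general term is C(13,j)·(2w)^j·(5)^(13-j); the w^1 term has j = 1.
C(13,1) = 13.
Coefficient = C(13,1) · 2^1 · 5^12 = 13 · 2 · 244140625 = 6347656250.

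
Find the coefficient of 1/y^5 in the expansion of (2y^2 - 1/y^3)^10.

-8064

General term: C(10,j)·(2y^2)^j·(-1/y^3)^(10-j), with y-exponent 2j − 3(10−j) = 5j − 30.
Set 5j − 30 = -5: j = 5.
C(10,5) = 252; 2^5 = 32; (-1)^5 = -1.
Coefficient = 252 · 32 · (-1) = -8064.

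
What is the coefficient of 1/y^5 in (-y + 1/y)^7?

-7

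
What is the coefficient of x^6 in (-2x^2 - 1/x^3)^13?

General term: C(13,j)·(-2x^2)^j·(-1/x^3)^(13-j), with x-exponent 2j − 3(13−j) = 5j − 39.
Set 5j − 39 = 6: j = 9.
C(13,9) = 715; (-2)^9 = -512; (-1)^4 = 1.
Coefficient = 715 · (-512) · 1 = -366080.

-366080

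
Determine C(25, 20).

53130

C(25,20) = C(25,5) by symmetry.
C(25,5) = (25·24·23·22·21) / 5! = 6375600 / 120 = 53130.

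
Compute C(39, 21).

C(39,21) = C(39,18) by symmetry.
C(39,18) = (39·38·37·36·35·34·33·32·31·30·29·28·27·26·25·24·23·22) / 18! = 399246543793282239774720000 / 6402373705728000 = 62359143990.

62359143990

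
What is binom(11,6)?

462

C(11,6) = C(11,5) by symmetry.
C(11,5) = (11·10·9·8·7) / 5! = 55440 / 120 = 462.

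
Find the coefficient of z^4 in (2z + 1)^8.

1120

The general term is C(8,j)·(2z)^j·(1)^(8-j); the z^4 term has j = 4.
C(8,4) = 70.
Coefficient = C(8,4) · 2^4 = 70 · 16 = 1120.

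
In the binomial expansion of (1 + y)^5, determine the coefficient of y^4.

5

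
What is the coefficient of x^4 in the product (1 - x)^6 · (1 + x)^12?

-60

Coefficient of x^4 = Σ_{j} C(6,j)·(-1)^j·C(12,4-j)·1^(4-j) for j from 0 to 4.
= 495 + (-1320) + 990 + (-240) + 15 = -60.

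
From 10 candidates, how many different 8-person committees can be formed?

45

This is C(10,8) = 45.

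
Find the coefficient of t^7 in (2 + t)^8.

16

The general term is C(8,j)·(2)^j·(t)^(8-j); the t^7 term has j = 1.
C(8,1) = 8.
Coefficient = C(8,1) · 2^1 = 8 · 2 = 16.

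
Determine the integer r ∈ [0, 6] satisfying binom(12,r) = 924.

6

C(12,r) increases on 0 ≤ r ≤ 6. C(12,5) = 792 and C(12,6) = 924, so r = 6.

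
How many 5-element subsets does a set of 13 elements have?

C(13,5) = (13·12·11·10·9) / 5! = 154440 / 120 = 1287.

1287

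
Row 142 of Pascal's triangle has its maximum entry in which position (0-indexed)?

C(142,k) is maximized at k = 142/2 = 71.

71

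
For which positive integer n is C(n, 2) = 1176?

n(n−1)/2 = 1176 ⇒ n(n−1) = 2352. Since 49·48 = 2352, n = 49.

49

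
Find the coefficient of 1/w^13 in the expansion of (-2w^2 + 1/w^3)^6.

General term: C(6,j)·(-2w^2)^j·(1/w^3)^(6-j), with w-exponent 2j − 3(6−j) = 5j − 18.
Set 5j − 18 = -13: j = 1.
C(6,1) = 6; (-2)^1 = -2; 1^5 = 1.
Coefficient = 6 · (-2) · 1 = -12.

-12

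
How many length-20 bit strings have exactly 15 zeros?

Choose the 15 positions: C(20,15) = 15504.

15504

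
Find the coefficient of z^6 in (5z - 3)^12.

10524937500

The general term is C(12,j)·(5z)^j·(-3)^(12-j); the z^6 term has j = 6.
C(12,6) = 924.
Coefficient = C(12,6) · 5^6 · (-3)^6 = 924 · 15625 · 729 = 10524937500.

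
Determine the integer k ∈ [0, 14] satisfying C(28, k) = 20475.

4

C(28,k) increases on 0 ≤ k ≤ 14. C(28,3) = 3276 and C(28,4) = 20475, so k = 4.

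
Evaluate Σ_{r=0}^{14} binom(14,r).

The entries of row 14 sum to 2^14 = 16384.

16384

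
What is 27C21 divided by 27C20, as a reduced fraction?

1/3

C(n,k+1)/C(n,k) = (n−k)/(k+1) = (27−20)/(20+1) = 7/21 = 1/3.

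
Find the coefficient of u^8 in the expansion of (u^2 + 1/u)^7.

21

General term: C(7,j)·(u^2)^j·(1/u)^(7-j), with u-exponent 2j − 1(7−j) = 3j − 7.
Set 3j − 7 = 8: j = 5.
C(7,5) = 21; 1^5 = 1; 1^2 = 1.
Coefficient = 21 · 1 · 1 = 21.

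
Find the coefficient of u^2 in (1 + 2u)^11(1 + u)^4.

314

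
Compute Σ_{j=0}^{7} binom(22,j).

280600

1 + 22 + 231 + 1540 + 7315 + 26334 + 74613 + 170544 = 280600.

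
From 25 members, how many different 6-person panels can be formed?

This is C(25,6) = 177100.

177100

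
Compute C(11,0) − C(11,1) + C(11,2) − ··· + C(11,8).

The partial alternating sum Σ_{k=0}^{8} (−1)^k C(11,k) = (−1)^8 C(10,8) = 45.

45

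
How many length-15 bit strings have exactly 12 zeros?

Choose the 12 positions: C(15,12) = 455.

455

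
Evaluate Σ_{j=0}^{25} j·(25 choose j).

419430400

Differentiating (1+x)^25 and setting x=1: Σ j·C(25,j) = 25·2^24 = 419430400.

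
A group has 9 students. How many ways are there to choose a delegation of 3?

84

This is C(9,3) = 84.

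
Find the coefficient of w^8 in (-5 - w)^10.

1125

The general term is C(10,j)·(-5)^j·(-w)^(10-j); the w^8 term has j = 2.
C(10,2) = 45.
Coefficient = C(10,2) · (-5)^2 = 45 · 25 = 1125.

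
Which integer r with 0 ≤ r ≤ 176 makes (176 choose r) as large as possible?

88

C(176,r) is maximized at r = 176/2 = 88.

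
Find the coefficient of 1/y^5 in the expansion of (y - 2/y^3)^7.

-280

General term: C(7,j)·(y)^j·(-2/y^3)^(7-j), with y-exponent 1j − 3(7−j) = 4j − 21.
Set 4j − 21 = -5: j = 4.
C(7,4) = 35; 1^4 = 1; (-2)^3 = -8.
Coefficient = 35 · 1 · (-8) = -280.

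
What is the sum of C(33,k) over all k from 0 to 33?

8589934592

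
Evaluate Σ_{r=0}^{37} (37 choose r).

Setting x = 1 in (1+x)^37 gives Σ C(37,r) = 2^37 = 137438953472.

137438953472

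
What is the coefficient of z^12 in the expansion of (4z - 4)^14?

24427626496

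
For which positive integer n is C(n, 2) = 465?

n(n−1)/2 = 465 ⇒ n(n−1) = 930. Since 31·30 = 930, n = 31.

31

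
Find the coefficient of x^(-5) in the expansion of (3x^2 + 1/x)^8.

24

General term: C(8,j)·(3x^2)^j·(1/x)^(8-j), with x-exponent 2j − 1(8−j) = 3j − 8.
Set 3j − 8 = -5: j = 1.
C(8,1) = 8; 3^1 = 3; 1^7 = 1.
Coefficient = 8 · 3 · 1 = 24.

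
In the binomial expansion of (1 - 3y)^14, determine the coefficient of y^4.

81081

The general term is C(14,j)·(1)^j·(-3y)^(14-j); the y^4 term has j = 10.
C(14,10) = 1001.
Coefficient = C(14,10) · (-3)^4 = 1001 · 81 = 81081.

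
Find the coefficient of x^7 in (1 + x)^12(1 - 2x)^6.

Coefficient of x^7 = Σ_{j} C(12,j)·1^j·C(6,7-j)·(-2)^(7-j) for j from 1 to 7.
= 768 + (-12672) + 52800 + (-79200) + 47520 + (-11088) + 792 = -1080.

-1080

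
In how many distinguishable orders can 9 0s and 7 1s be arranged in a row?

11440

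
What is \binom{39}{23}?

C(39,23) = C(39,16) by symmetry.
C(39,16) = (39·38·37·36·35·34·33·32·31·30·29·28·27·26·25·24) / 16! = 789024790105300869120000 / 20922789888000 = 37711260990.

37711260990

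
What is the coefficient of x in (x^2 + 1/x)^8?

56

General term: C(8,j)·(x^2)^j·(1/x)^(8-j), with x-exponent 2j − 1(8−j) = 3j − 8.
Set 3j − 8 = 1: j = 3.
C(8,3) = 56; 1^3 = 1; 1^5 = 1.
Coefficient = 56 · 1 · 1 = 56.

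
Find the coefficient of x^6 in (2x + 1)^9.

The general term is C(9,j)·(2x)^j·(1)^(9-j); the x^6 term has j = 6.
C(9,6) = 84.
Coefficient = C(9,6) · 2^6 = 84 · 64 = 5376.

5376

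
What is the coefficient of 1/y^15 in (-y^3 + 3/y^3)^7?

General term: C(7,j)·(-y^3)^j·(3/y^3)^(7-j), with y-exponent 3j − 3(7−j) = 6j − 21.
Set 6j − 21 = -15: j = 1.
C(7,1) = 7; (-1)^1 = -1; 3^6 = 729.
Coefficient = 7 · (-1) · 729 = -5103.

-5103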